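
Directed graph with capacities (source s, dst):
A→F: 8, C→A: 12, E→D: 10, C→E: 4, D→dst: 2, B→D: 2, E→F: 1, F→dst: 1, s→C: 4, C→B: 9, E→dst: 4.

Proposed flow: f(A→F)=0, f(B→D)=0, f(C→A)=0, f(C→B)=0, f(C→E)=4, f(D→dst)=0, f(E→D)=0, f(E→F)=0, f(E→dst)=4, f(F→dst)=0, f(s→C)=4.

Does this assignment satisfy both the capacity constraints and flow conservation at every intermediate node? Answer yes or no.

Yes

Every edge has 0 ≤ f(e) ≤ cap(e).
At each intermediate node, inflow equals outflow.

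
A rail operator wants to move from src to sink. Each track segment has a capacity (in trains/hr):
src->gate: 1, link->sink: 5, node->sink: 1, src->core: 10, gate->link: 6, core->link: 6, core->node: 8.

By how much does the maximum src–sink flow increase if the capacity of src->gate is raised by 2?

0

Original max flow = 6.
Edge src->gate does not cross the min cut (source side {core, gate, link, node, src}), so extra capacity there cannot help.
New max flow = 6. Increase = 0.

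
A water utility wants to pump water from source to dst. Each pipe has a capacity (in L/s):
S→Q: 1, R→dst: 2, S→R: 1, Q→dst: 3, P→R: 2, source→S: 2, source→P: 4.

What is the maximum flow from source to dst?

Augment source→S→Q→dst: bottleneck 1. Total 1.
Augment source→S→R→dst: bottleneck 1. Total 2.
Augment source→P→R→dst: bottleneck 1. Total 3.
No augmenting path remains in the residual graph.

3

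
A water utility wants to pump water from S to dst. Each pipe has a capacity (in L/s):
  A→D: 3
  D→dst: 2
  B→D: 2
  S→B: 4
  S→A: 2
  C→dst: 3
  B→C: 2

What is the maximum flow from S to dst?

4

Augment S→B→C→dst: bottleneck 2. Total 2.
Augment S→B→D→dst: bottleneck 2. Total 4.
No augmenting path remains in the residual graph.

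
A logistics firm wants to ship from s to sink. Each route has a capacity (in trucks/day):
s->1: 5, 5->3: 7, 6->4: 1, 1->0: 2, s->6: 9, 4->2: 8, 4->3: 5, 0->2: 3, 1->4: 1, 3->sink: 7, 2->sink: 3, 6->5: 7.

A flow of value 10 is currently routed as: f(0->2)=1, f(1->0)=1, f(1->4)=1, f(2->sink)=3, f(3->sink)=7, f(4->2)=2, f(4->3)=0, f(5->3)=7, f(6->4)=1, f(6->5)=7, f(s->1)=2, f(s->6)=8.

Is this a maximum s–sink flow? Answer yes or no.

Residual reachable from s: {0, 1, 2, 3, 4, 5, 6, s}; sink is not reachable.
Saturated cut: 3->sink, 2->sink with total capacity 10 = current flow value. Flow is maximum.

Yes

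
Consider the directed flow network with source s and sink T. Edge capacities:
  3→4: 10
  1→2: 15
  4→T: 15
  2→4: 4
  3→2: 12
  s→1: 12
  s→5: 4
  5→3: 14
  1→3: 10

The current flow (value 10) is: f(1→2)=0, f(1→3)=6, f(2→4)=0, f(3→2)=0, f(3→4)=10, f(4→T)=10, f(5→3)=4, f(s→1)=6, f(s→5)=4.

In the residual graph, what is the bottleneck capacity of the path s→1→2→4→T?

Residual capacities along the path: s→1: 6, 1→2: 15, 2→4: 4, 4→T: 5.
Minimum is 4.

4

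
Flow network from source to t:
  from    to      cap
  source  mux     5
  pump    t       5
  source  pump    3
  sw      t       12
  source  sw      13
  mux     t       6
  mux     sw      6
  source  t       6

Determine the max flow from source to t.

Augment source->t: bottleneck 6. Total 6.
Augment source->mux->t: bottleneck 5. Total 11.
Augment source->pump->t: bottleneck 3. Total 14.
Augment source->sw->t: bottleneck 12. Total 26.
No augmenting path remains in the residual graph.

26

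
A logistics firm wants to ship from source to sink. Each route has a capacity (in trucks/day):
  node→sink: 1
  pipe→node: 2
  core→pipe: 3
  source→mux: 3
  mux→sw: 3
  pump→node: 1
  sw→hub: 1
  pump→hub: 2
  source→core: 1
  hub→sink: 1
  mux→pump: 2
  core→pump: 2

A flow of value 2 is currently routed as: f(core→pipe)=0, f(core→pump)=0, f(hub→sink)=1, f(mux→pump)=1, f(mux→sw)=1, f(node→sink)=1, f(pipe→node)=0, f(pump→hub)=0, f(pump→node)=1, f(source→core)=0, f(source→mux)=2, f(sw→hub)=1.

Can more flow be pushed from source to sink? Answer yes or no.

No

Residual reachable from source: {core, hub, mux, node, pipe, pump, source, sw}; sink is not reachable.
Saturated cut: hub→sink, node→sink with total capacity 2 = current flow value. Flow is maximum.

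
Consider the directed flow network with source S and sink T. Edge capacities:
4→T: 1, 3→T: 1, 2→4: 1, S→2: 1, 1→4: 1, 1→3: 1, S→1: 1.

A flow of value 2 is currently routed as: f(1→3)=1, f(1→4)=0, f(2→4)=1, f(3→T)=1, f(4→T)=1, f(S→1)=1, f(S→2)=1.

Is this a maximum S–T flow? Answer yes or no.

Yes

Residual reachable from S: {S}; T is not reachable.
Saturated cut: S→1, S→2 with total capacity 2 = current flow value. Flow is maximum.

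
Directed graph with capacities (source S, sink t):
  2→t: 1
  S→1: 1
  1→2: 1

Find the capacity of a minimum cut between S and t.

Max flow = 1 (via 1 augmenting path).
In the residual at optimum, the set reachable from S is {S}.
Cut edges: S→1 (cap 1). Sum = 1.

1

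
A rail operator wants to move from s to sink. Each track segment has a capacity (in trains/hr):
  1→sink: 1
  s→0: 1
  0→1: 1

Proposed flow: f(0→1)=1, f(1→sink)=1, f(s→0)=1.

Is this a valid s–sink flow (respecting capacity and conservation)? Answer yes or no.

Yes

Every edge has 0 ≤ f(e) ≤ cap(e).
At each intermediate node, inflow equals outflow.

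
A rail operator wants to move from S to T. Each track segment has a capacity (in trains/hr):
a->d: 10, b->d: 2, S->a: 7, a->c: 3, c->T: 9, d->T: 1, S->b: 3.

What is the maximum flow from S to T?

4

Augment S->b->d->T: bottleneck 1. Total 1.
Augment S->a->c->T: bottleneck 3. Total 4.
No augmenting path remains in the residual graph.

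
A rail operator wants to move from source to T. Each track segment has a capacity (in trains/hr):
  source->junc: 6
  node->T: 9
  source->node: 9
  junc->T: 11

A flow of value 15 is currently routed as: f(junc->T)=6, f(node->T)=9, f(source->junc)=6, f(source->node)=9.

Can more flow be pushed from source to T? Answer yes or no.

Residual reachable from source: {source}; T is not reachable.
Saturated cut: source->node, source->junc with total capacity 15 = current flow value. Flow is maximum.

No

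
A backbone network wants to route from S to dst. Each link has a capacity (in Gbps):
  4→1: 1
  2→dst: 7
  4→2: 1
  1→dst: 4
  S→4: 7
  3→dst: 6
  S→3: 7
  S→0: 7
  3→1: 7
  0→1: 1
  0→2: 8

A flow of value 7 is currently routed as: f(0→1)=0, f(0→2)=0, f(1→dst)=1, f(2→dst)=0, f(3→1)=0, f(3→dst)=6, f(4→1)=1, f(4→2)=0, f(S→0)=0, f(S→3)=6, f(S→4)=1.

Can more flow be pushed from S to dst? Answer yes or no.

Yes

Residual path S→4→2→dst has bottleneck 1 > 0.
Pushing 1 along it raises the flow to 8, so the given flow is not maximum.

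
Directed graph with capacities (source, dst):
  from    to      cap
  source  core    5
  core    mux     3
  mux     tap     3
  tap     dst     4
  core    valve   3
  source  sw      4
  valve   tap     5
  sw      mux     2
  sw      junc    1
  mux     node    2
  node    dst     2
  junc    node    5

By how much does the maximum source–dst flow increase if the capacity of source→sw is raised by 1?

0

Original max flow = 6.
Edge source→sw does not cross the min cut (source side {core, junc, mux, node, source, sw, tap, valve}), so extra capacity there cannot help.
New max flow = 6. Increase = 0.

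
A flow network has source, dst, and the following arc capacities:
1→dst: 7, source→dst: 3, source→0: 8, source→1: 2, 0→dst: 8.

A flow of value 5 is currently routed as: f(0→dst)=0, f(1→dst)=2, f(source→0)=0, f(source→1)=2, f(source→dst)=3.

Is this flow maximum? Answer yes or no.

Residual path source→0→dst has bottleneck 8 > 0.
Pushing 8 along it raises the flow to 13, so the given flow is not maximum.

No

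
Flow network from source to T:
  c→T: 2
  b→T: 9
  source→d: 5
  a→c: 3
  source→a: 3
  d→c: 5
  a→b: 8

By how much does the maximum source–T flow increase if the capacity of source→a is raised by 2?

Original max flow = 5.
After raising cap(source→a), augmenting paths through that edge carry 2 more units.
New max flow = 7. Increase = 2.

2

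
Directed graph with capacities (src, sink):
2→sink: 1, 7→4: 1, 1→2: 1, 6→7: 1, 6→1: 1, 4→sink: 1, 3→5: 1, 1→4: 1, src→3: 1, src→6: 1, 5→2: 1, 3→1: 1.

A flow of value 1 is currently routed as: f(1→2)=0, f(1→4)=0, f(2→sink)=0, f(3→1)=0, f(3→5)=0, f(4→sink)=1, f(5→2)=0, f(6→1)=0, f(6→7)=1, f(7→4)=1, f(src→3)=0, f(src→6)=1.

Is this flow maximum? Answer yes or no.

Residual path src→3→1→2→sink has bottleneck 1 > 0.
Pushing 1 along it raises the flow to 2, so the given flow is not maximum.

No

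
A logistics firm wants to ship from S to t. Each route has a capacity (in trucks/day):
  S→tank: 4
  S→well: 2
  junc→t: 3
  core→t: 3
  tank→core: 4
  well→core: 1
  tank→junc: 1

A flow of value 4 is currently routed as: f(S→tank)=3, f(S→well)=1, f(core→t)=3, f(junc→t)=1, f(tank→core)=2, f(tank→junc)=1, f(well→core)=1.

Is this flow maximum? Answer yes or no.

Yes

Residual reachable from S: {S, core, tank, well}; t is not reachable.
Saturated cut: tank→junc, core→t with total capacity 4 = current flow value. Flow is maximum.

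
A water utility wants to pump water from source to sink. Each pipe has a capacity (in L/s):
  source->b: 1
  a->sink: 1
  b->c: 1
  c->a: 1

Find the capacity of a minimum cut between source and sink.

1

Max flow = 1 (via 1 augmenting path).
In the residual at optimum, the set reachable from source is {source}.
Cut edges: source->b (cap 1). Sum = 1.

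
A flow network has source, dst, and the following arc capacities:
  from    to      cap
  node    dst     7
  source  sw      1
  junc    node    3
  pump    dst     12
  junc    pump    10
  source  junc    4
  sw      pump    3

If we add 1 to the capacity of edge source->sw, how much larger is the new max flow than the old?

Original max flow = 5.
After raising cap(source->sw), augmenting paths through that edge carry 1 more unit.
New max flow = 6. Increase = 1.

1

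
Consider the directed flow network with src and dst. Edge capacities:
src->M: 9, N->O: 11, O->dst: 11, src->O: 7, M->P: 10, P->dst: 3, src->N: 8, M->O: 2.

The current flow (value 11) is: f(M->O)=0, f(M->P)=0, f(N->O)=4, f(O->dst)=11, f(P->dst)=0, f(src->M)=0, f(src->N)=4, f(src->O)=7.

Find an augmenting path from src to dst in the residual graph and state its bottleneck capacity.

src->M->P->dst, bottleneck 3

Residual along src->M->P->dst: src->M: 9, M->P: 10, P->dst: 3.
Bottleneck = min = 3.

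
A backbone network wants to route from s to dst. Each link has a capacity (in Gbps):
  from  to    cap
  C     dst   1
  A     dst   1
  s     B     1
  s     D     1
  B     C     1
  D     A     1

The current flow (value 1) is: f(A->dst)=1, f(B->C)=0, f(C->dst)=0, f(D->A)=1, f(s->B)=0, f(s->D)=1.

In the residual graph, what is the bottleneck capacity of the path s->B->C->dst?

1

Residual capacities along the path: s->B: 1, B->C: 1, C->dst: 1.
Minimum is 1.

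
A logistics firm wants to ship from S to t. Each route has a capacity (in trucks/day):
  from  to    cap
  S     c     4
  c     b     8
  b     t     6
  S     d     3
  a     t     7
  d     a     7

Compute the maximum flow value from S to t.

7

Augment S->c->b->t: bottleneck 4. Total 4.
Augment S->d->a->t: bottleneck 3. Total 7.
No augmenting path remains in the residual graph.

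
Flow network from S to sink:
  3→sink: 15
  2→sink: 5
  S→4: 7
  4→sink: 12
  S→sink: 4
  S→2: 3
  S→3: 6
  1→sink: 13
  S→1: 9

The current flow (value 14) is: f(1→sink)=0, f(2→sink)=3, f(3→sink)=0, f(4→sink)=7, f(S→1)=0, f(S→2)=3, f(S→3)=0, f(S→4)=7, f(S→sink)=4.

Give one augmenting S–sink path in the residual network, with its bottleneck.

S→3→sink, bottleneck 6

Residual along S→3→sink: S→3: 6, 3→sink: 15.
Bottleneck = min = 6.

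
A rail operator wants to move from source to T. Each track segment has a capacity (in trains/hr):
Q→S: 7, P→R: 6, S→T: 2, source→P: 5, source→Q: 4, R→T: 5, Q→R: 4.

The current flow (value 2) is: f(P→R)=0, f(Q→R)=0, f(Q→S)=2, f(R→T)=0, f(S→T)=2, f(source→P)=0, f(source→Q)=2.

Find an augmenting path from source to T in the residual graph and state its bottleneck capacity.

source→Q→R→T, bottleneck 2

Residual along source→Q→R→T: source→Q: 2, Q→R: 4, R→T: 5.
Bottleneck = min = 2.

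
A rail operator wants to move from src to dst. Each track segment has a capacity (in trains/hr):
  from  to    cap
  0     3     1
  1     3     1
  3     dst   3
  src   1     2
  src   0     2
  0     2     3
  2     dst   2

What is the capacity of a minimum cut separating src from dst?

3

Max flow = 3 (via 2 augmenting paths).
In the residual at optimum, the set reachable from src is {1, src}.
Cut edges: src→0 (cap 2), 1→3 (cap 1). Sum = 3.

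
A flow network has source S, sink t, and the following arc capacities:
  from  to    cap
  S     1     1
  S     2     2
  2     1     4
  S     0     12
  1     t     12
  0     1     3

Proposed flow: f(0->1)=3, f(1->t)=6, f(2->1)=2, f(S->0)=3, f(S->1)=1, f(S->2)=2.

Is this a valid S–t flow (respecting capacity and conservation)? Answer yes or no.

Yes

Every edge has 0 ≤ f(e) ≤ cap(e).
At each intermediate node, inflow equals outflow.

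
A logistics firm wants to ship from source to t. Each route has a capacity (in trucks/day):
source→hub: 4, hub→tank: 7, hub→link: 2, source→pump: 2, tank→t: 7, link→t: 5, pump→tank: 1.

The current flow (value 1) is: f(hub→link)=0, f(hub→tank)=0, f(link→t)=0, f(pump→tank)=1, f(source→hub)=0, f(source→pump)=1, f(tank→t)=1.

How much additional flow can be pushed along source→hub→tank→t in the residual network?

4

Residual capacities along the path: source→hub: 4, hub→tank: 7, tank→t: 6.
Minimum is 4.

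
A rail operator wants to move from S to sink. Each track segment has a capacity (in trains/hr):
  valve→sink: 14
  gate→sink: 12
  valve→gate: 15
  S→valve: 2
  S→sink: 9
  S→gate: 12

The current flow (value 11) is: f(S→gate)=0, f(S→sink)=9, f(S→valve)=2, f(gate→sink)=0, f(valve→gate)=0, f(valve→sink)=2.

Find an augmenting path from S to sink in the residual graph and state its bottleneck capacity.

S→gate→sink, bottleneck 12

Residual along S→gate→sink: S→gate: 12, gate→sink: 12.
Bottleneck = min = 12.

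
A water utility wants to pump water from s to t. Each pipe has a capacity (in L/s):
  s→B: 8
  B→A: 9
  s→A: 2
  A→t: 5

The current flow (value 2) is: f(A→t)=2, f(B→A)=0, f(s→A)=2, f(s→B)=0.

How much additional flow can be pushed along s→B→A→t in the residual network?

3

Residual capacities along the path: s→B: 8, B→A: 9, A→t: 3.
Minimum is 3.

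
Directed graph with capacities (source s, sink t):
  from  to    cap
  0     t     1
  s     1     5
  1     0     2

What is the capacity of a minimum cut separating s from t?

Max flow = 1 (via 1 augmenting path).
In the residual at optimum, the set reachable from s is {0, 1, s}.
Cut edges: 0->t (cap 1). Sum = 1.

1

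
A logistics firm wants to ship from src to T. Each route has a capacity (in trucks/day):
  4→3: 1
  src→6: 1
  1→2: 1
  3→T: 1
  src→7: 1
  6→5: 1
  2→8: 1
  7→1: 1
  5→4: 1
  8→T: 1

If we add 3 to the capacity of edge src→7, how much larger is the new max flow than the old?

Original max flow = 2.
Even with extra capacity on src→7, another cut of capacity 2 remains binding.
New max flow = 2. Increase = 0.

0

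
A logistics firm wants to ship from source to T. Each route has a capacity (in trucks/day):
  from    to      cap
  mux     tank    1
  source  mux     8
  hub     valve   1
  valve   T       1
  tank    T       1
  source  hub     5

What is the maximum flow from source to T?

2

Augment source→mux→tank→T: bottleneck 1. Total 1.
Augment source→hub→valve→T: bottleneck 1. Total 2.
No augmenting path remains in the residual graph.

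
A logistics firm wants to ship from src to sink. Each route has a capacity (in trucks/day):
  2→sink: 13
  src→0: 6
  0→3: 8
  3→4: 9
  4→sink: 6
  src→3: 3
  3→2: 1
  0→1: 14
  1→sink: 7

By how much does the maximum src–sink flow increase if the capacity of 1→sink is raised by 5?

0

Original max flow = 9.
Edge 1→sink does not cross the min cut (source side {src}), so extra capacity there cannot help.
New max flow = 9. Increase = 0.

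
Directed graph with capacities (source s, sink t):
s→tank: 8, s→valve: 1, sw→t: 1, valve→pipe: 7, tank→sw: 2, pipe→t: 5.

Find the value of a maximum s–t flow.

Augment s→valve→pipe→t: bottleneck 1. Total 1.
Augment s→tank→sw→t: bottleneck 1. Total 2.
No augmenting path remains in the residual graph.

2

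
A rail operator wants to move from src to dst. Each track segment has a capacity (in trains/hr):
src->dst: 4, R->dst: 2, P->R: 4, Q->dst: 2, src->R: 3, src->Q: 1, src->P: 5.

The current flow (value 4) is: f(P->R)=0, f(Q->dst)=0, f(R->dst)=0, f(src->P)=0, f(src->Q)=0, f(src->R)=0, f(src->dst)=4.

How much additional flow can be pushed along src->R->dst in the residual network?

2

Residual capacities along the path: src->R: 3, R->dst: 2.
Minimum is 2.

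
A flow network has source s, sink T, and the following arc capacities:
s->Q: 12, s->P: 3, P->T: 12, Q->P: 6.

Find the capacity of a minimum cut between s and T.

9

Max flow = 9 (via 2 augmenting paths).
In the residual at optimum, the set reachable from s is {Q, s}.
Cut edges: s->P (cap 3), Q->P (cap 6). Sum = 9.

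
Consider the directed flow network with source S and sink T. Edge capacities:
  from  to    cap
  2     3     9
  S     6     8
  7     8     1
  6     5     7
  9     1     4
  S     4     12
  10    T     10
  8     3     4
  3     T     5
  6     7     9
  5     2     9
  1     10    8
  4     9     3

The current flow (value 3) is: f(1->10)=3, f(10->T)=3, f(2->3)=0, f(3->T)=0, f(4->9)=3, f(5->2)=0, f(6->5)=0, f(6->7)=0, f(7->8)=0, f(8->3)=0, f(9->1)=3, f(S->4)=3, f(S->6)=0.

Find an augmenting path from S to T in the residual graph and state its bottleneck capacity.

Residual along S->6->5->2->3->T: S->6: 8, 6->5: 7, 5->2: 9, 2->3: 9, 3->T: 5.
Bottleneck = min = 5.

S->6->5->2->3->T, bottleneck 5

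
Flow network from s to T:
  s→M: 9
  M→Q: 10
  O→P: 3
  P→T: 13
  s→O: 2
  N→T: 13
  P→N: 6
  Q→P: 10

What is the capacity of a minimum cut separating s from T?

11

Max flow = 11 (via 2 augmenting paths).
In the residual at optimum, the set reachable from s is {s}.
Cut edges: s→M (cap 9), s→O (cap 2). Sum = 11.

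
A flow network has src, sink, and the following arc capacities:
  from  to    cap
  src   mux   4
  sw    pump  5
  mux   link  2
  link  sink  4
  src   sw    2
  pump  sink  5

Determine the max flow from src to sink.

4

Augment src->sw->pump->sink: bottleneck 2. Total 2.
Augment src->mux->link->sink: bottleneck 2. Total 4.
No augmenting path remains in the residual graph.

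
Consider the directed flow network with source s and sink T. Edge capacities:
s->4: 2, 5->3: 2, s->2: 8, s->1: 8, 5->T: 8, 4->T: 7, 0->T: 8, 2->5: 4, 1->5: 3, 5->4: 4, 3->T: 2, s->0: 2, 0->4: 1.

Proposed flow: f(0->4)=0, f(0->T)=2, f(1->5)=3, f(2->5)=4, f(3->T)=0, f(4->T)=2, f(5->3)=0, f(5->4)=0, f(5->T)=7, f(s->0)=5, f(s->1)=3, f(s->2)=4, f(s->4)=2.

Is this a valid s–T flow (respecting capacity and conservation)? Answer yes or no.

Capacity violated on s->0: flow 5 > capacity 2.

No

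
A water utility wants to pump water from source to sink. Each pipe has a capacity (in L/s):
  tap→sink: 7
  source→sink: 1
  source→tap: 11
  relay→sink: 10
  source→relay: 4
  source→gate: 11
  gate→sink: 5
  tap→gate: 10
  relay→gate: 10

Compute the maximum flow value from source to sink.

Augment source→sink: bottleneck 1. Total 1.
Augment source→relay→sink: bottleneck 4. Total 5.
Augment source→tap→sink: bottleneck 7. Total 12.
Augment source→gate→sink: bottleneck 5. Total 17.
No augmenting path remains in the residual graph.

17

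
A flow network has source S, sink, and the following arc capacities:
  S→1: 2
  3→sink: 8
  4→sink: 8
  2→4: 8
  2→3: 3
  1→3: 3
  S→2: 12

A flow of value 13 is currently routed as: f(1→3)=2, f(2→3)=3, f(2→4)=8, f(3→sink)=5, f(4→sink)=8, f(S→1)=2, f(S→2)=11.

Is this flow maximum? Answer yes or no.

Residual reachable from S: {2, S}; sink is not reachable.
Saturated cut: S→1, 2→3, 2→4 with total capacity 13 = current flow value. Flow is maximum.

Yes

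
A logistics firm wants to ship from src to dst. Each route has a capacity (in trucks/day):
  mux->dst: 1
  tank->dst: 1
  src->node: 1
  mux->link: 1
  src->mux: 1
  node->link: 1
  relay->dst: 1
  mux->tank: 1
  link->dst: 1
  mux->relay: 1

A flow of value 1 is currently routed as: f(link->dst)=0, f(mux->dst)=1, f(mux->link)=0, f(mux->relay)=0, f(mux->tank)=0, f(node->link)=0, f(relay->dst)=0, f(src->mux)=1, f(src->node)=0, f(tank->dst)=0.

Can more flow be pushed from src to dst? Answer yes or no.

Residual path src->node->link->dst has bottleneck 1 > 0.
Pushing 1 along it raises the flow to 2, so the given flow is not maximum.

Yes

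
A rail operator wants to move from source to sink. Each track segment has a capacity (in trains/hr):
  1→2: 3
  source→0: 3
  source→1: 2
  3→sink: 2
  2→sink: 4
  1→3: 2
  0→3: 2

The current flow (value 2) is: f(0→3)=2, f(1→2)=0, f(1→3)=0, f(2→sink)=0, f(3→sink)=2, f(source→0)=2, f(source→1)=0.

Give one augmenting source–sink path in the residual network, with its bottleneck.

Residual along source→1→2→sink: source→1: 2, 1→2: 3, 2→sink: 4.
Bottleneck = min = 2.

source→1→2→sink, bottleneck 2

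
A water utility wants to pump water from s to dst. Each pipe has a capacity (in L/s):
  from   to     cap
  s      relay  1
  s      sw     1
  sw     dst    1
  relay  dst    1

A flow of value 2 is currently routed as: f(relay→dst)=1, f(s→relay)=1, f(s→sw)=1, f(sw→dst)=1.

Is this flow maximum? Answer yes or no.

Residual reachable from s: {s}; dst is not reachable.
Saturated cut: s→relay, s→sw with total capacity 2 = current flow value. Flow is maximum.

Yes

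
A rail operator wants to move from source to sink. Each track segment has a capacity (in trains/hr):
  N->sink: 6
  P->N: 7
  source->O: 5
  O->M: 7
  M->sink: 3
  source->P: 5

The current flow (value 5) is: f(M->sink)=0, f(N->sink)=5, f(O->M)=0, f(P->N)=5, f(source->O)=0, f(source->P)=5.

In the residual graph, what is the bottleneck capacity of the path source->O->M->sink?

3

Residual capacities along the path: source->O: 5, O->M: 7, M->sink: 3.
Minimum is 3.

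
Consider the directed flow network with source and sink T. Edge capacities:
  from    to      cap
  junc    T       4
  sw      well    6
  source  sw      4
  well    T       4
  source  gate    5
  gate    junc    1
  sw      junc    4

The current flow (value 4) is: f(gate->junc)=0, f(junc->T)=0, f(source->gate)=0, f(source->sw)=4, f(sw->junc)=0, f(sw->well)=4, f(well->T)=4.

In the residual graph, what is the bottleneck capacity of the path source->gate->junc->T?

Residual capacities along the path: source->gate: 5, gate->junc: 1, junc->T: 4.
Minimum is 1.

1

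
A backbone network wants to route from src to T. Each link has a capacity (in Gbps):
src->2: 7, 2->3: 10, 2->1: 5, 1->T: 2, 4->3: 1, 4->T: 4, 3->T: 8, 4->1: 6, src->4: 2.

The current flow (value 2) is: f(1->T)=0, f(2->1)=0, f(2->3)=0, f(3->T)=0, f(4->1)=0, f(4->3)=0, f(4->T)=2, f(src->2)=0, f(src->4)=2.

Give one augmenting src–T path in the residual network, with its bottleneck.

src->2->3->T, bottleneck 7

Residual along src->2->3->T: src->2: 7, 2->3: 10, 3->T: 8.
Bottleneck = min = 7.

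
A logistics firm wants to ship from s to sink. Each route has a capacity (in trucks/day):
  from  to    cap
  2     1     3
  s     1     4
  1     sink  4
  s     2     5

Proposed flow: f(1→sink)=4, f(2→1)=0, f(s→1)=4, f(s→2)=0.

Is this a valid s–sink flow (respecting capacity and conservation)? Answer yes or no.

Yes

Every edge has 0 ≤ f(e) ≤ cap(e).
At each intermediate node, inflow equals outflow.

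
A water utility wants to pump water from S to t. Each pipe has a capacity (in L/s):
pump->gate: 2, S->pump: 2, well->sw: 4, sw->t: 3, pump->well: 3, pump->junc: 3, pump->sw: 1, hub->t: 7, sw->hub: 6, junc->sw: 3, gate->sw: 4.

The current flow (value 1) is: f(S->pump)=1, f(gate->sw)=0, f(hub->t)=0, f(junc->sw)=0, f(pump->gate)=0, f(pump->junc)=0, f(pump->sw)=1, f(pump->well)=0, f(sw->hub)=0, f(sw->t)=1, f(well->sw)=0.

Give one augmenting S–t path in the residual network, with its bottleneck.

S->pump->gate->sw->t, bottleneck 1

Residual along S->pump->gate->sw->t: S->pump: 1, pump->gate: 2, gate->sw: 4, sw->t: 2.
Bottleneck = min = 1.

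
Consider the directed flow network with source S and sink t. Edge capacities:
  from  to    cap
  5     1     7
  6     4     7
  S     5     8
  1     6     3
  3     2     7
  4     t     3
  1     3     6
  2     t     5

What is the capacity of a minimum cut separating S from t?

Max flow = 7 (via 2 augmenting paths).
In the residual at optimum, the set reachable from S is {5, S}.
Cut edges: 5→1 (cap 7). Sum = 7.

7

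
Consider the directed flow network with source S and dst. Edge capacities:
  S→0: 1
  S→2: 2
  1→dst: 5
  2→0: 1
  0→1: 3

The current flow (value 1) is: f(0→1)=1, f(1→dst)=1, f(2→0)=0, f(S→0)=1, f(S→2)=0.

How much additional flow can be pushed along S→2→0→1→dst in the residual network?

Residual capacities along the path: S→2: 2, 2→0: 1, 0→1: 2, 1→dst: 4.
Minimum is 1.

1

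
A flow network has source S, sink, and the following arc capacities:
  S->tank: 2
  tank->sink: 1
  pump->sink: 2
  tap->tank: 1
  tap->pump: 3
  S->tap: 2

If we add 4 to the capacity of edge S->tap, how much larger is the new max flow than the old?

0

Original max flow = 3.
Even with extra capacity on S->tap, another cut of capacity 3 remains binding.
New max flow = 3. Increase = 0.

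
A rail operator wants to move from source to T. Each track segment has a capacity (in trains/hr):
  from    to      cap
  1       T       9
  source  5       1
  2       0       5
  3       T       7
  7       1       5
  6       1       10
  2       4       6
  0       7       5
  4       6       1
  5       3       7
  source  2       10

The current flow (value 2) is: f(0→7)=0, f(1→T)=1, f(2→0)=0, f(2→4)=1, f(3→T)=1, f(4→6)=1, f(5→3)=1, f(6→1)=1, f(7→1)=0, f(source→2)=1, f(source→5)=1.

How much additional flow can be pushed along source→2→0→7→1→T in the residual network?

5

Residual capacities along the path: source→2: 9, 2→0: 5, 0→7: 5, 7→1: 5, 1→T: 8.
Minimum is 5.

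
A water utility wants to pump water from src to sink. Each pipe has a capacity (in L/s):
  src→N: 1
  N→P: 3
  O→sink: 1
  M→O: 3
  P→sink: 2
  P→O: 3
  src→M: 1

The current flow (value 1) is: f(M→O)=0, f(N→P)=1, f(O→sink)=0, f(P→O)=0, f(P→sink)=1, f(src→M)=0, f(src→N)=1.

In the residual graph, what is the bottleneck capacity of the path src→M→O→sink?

1

Residual capacities along the path: src→M: 1, M→O: 3, O→sink: 1.
Minimum is 1.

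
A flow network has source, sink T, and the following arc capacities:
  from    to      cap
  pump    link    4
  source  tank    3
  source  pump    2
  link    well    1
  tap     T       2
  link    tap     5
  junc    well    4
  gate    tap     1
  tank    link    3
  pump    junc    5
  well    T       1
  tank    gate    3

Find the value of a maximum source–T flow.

3

Augment source->pump->junc->well->T: bottleneck 1. Total 1.
Augment source->pump->link->tap->T: bottleneck 1. Total 2.
Augment source->tank->link->tap->T: bottleneck 1. Total 3.
No augmenting path remains in the residual graph.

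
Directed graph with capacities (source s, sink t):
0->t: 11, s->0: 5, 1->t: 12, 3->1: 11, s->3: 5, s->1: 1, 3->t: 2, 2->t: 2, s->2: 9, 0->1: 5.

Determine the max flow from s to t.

13

Augment s->0->t: bottleneck 5. Total 5.
Augment s->3->t: bottleneck 2. Total 7.
Augment s->2->t: bottleneck 2. Total 9.
Augment s->1->t: bottleneck 1. Total 10.
Augment s->3->1->t: bottleneck 3. Total 13.
No augmenting path remains in the residual graph.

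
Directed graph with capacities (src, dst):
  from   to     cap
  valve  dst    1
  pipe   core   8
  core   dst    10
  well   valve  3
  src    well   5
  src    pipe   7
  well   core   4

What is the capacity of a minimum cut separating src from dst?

11

Max flow = 11 (via 3 augmenting paths).
In the residual at optimum, the set reachable from src is {core, pipe, src, valve, well}.
Cut edges: valve->dst (cap 1), core->dst (cap 10). Sum = 11.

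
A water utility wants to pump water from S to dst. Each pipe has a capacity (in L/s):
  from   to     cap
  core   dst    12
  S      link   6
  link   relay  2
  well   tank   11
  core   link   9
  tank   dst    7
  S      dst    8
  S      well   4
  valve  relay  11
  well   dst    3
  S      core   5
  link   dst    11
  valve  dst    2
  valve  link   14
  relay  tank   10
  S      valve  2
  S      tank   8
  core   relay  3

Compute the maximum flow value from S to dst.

Augment S→dst: bottleneck 8. Total 8.
Augment S→well→dst: bottleneck 3. Total 11.
Augment S→core→dst: bottleneck 5. Total 16.
Augment S→valve→dst: bottleneck 2. Total 18.
Augment S→link→dst: bottleneck 6. Total 24.
Augment S→tank→dst: bottleneck 7. Total 31.
No augmenting path remains in the residual graph.

31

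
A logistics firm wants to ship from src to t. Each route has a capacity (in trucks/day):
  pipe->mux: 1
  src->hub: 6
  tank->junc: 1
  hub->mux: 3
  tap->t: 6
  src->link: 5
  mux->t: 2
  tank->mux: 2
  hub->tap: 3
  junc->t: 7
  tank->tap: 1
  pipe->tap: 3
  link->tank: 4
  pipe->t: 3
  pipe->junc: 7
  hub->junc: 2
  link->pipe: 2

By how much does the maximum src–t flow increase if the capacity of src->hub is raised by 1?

0

Original max flow = 11.
Even with extra capacity on src->hub, another cut of capacity 11 remains binding.
New max flow = 11. Increase = 0.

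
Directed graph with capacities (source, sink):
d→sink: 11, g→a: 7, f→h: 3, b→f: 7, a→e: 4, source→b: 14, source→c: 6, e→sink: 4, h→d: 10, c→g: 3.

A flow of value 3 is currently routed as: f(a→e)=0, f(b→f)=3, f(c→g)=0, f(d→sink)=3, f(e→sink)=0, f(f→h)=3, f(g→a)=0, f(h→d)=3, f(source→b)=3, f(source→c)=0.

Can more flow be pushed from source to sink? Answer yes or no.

Residual path source→c→g→a→e→sink has bottleneck 3 > 0.
Pushing 3 along it raises the flow to 6, so the given flow is not maximum.

Yes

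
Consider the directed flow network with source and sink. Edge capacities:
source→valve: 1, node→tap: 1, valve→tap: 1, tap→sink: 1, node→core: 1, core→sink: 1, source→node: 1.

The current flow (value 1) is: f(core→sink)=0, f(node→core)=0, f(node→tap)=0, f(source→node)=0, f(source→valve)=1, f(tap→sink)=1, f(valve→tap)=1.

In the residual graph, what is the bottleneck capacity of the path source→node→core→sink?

Residual capacities along the path: source→node: 1, node→core: 1, core→sink: 1.
Minimum is 1.

1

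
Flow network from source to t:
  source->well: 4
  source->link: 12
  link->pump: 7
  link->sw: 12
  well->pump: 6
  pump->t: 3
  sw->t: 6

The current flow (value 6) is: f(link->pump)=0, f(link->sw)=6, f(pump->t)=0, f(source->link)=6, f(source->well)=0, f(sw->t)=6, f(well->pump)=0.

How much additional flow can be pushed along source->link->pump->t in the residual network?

Residual capacities along the path: source->link: 6, link->pump: 7, pump->t: 3.
Minimum is 3.

3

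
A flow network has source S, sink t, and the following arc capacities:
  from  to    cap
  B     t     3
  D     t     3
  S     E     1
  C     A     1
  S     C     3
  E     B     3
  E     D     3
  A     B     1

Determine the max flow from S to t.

Augment S→E→D→t: bottleneck 1. Total 1.
Augment S→C→A→B→t: bottleneck 1. Total 2.
No augmenting path remains in the residual graph.

2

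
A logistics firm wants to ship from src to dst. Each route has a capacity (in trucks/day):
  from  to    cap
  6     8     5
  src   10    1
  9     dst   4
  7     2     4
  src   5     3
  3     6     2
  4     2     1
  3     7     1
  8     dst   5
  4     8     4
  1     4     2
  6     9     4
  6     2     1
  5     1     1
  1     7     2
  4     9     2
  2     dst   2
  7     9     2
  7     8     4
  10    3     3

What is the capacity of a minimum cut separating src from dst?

Max flow = 2 (via 2 augmenting paths).
In the residual at optimum, the set reachable from src is {5, src}.
Cut edges: src->10 (cap 1), 5->1 (cap 1). Sum = 2.

2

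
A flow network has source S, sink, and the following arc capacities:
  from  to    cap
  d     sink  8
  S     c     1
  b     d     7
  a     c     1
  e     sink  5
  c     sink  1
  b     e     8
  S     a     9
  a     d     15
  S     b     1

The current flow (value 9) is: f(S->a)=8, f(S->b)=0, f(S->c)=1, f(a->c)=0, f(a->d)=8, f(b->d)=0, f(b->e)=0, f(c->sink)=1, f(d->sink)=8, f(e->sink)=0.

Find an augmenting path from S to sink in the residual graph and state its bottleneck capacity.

Residual along S->b->e->sink: S->b: 1, b->e: 8, e->sink: 5.
Bottleneck = min = 1.

S->b->e->sink, bottleneck 1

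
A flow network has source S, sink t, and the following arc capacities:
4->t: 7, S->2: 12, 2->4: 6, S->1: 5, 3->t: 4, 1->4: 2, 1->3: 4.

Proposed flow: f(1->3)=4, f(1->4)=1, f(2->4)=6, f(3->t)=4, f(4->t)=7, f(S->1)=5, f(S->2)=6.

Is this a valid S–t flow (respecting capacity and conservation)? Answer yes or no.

Every edge has 0 ≤ f(e) ≤ cap(e).
At each intermediate node, inflow equals outflow.

Yes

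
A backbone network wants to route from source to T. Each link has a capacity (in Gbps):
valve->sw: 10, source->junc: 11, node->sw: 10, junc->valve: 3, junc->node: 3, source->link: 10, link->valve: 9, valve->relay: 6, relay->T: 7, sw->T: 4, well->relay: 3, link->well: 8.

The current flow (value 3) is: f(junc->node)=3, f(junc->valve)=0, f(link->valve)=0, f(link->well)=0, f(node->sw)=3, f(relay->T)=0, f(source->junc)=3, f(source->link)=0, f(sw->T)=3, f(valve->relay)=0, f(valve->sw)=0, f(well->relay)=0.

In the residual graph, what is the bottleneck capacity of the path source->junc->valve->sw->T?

Residual capacities along the path: source->junc: 8, junc->valve: 3, valve->sw: 10, sw->T: 1.
Minimum is 1.

1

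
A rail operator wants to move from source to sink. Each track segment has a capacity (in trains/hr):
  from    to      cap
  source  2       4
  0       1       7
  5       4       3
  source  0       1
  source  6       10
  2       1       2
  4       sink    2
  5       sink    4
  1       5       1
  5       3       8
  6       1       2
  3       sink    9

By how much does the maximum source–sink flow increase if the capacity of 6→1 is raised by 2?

0

Original max flow = 1.
Edge 6→1 does not cross the min cut (source side {0, 1, 2, 6, source}), so extra capacity there cannot help.
New max flow = 1. Increase = 0.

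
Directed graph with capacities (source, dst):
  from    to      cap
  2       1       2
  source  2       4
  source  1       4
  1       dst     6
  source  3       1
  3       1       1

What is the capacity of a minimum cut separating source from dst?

6

Max flow = 6 (via 3 augmenting paths).
In the residual at optimum, the set reachable from source is {1, 2, 3, source}.
Cut edges: 1->dst (cap 6). Sum = 6.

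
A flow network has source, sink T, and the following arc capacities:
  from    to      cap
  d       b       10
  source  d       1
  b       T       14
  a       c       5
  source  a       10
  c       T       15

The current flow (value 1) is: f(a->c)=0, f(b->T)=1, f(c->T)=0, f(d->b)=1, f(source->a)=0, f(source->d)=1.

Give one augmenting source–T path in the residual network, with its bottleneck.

source->a->c->T, bottleneck 5

Residual along source->a->c->T: source->a: 10, a->c: 5, c->T: 15.
Bottleneck = min = 5.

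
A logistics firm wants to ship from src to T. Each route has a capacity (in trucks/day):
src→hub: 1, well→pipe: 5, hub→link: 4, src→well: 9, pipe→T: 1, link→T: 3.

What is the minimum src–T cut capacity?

2

Max flow = 2 (via 2 augmenting paths).
In the residual at optimum, the set reachable from src is {pipe, src, well}.
Cut edges: src→hub (cap 1), pipe→T (cap 1). Sum = 2.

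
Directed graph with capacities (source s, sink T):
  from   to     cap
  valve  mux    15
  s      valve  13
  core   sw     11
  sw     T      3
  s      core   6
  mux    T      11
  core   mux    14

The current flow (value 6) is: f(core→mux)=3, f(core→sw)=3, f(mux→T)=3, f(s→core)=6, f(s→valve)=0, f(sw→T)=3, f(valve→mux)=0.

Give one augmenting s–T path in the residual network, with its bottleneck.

Residual along s→valve→mux→T: s→valve: 13, valve→mux: 15, mux→T: 8.
Bottleneck = min = 8.

s→valve→mux→T, bottleneck 8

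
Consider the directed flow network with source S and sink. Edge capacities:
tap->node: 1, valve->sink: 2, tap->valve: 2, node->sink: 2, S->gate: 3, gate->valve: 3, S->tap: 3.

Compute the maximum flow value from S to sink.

3

Augment S->gate->valve->sink: bottleneck 2. Total 2.
Augment S->tap->node->sink: bottleneck 1. Total 3.
No augmenting path remains in the residual graph.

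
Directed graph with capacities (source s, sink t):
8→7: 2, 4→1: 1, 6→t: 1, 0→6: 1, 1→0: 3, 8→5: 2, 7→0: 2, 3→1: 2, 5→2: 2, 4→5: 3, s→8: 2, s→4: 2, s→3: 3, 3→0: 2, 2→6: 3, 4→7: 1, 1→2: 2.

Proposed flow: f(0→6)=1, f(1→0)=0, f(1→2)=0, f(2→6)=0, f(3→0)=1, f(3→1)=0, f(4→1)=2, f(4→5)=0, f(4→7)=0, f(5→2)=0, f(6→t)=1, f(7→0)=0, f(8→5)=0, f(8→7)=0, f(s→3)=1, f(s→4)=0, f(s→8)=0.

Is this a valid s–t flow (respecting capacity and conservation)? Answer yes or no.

No

Capacity violated on 4→1: flow 2 > capacity 1.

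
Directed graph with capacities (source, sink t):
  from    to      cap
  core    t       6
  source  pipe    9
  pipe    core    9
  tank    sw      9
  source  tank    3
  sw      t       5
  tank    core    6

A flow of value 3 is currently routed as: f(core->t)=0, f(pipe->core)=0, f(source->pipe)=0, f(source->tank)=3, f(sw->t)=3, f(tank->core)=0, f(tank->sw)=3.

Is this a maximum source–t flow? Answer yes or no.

Residual path source->pipe->core->t has bottleneck 6 > 0.
Pushing 6 along it raises the flow to 9, so the given flow is not maximum.

No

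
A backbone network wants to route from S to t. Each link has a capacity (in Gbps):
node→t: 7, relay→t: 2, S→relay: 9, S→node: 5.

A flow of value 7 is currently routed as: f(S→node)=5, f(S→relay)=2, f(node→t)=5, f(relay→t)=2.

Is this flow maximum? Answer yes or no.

Residual reachable from S: {S, relay}; t is not reachable.
Saturated cut: S→node, relay→t with total capacity 7 = current flow value. Flow is maximum.

Yes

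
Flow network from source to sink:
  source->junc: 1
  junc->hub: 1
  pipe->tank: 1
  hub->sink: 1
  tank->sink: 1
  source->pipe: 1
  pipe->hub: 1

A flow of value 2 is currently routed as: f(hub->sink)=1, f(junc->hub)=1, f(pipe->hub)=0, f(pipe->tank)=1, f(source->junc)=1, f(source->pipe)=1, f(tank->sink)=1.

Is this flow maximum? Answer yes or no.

Residual reachable from source: {source}; sink is not reachable.
Saturated cut: source->pipe, source->junc with total capacity 2 = current flow value. Flow is maximum.

Yes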